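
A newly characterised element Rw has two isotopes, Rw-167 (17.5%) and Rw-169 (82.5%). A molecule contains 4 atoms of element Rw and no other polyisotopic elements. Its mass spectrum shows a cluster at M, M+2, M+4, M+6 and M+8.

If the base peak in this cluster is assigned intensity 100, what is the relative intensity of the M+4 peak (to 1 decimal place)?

27.0

Term probabilities: M 0.0009, M+2 0.0177, M+4 0.1251, M+6 0.3931, M+8 0.4633. Base peak = M+8.
P(M+8) = C(4,4) × 0.175^0 × 0.825^4 = 1 × 1.0000 × 0.46325039 = 0.463250 (base)
P(M+4) = C(4,2) × 0.175^2 × 0.825^2 = 6 × 0.030625 × 0.680625 = 0.125065
Relative intensity = 0.125065 / 0.463250 × 100 = 27.0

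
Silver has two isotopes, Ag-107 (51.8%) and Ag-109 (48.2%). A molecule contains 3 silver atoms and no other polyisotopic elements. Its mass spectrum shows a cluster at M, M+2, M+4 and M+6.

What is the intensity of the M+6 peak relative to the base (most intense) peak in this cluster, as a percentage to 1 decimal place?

28.9%

Term probabilities: M 0.1390, M+2 0.3880, M+4 0.3610, M+6 0.1120. Base peak = M+2.
P(M+2) = C(3,1) × 0.518^2 × 0.482^1 = 3 × 0.268324 × 0.4820 = 0.387997 (base)
P(M+6) = C(3,3) × 0.518^0 × 0.482^3 = 1 × 1.0000 × 0.11198017 = 0.111980
Relative intensity = 0.111980 / 0.387997 × 100 = 28.9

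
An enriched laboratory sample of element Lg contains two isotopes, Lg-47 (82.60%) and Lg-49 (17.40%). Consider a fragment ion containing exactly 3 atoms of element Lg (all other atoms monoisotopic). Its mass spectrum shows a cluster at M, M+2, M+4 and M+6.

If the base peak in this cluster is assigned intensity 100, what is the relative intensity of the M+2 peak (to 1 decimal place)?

63.2

Binomial terms of (0.8260 + 0.1740)^3: M 0.5636, M+2 0.3561, M+4 0.0750, M+6 0.0053 → M is the base peak.
P(M) = C(3,0) × 0.8260^3 × 0.1740^0 = 1 × 0.56355998 × 1.0000 = 0.563560 (base)
P(M+2) = C(3,1) × 0.8260^2 × 0.1740^1 = 3 × 0.682276 × 0.1740 = 0.356148
Relative intensity = 0.356148 / 0.563560 × 100 = 63.2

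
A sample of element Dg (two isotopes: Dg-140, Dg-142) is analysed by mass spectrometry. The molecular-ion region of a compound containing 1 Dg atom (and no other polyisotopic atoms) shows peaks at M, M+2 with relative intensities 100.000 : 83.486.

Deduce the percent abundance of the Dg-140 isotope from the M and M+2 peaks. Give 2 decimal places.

Write p for the Dg-140 fraction. I(M+2)/I(M) = [C(1,1)·p^0·(1−p)] / p^1 = 1·(1−p)/p = 83.486/100.000 = 0.8349
(1−p)/p = 0.8349/1 = 0.8349  ⇒  p = 1/(1 + 0.8349) = 0.5450
Dg-140: 54.50%, Dg-142: 45.50%.

54.50%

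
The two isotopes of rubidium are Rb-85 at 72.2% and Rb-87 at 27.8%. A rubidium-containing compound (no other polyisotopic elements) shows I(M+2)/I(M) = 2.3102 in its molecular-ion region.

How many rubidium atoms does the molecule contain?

For n independent Rb atoms, I(M+2)/I(M) = n · (abundance Rb-87) / (abundance Rb-85) = n · 0.278/0.722.
n = 2.3102 × 0.722/0.278 = 6.00 ≈ 6

6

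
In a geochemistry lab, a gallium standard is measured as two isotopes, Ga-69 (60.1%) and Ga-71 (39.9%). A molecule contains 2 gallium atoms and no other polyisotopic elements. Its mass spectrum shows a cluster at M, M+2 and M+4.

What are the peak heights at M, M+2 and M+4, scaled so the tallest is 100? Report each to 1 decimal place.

75.3 : 100.0 : 33.2

Each Ga atom is independently Ga-69 (p = 0.601) or Ga-71 (q = 0.399); the cluster is the binomial expansion (p + q)^2.
P(M) = 0.601^2 = 0.361201
P(M+2) = 2 × 0.601^1 × 0.399^1 = 0.479598
P(M+4) = 0.399^2 = 0.159201
The M+2 peak is largest (0.479598); scaling to 100 gives 75.3 : 100.0 : 33.2.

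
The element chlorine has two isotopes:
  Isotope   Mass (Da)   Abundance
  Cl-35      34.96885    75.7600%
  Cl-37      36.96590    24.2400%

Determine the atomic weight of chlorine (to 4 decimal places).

35.4529 Da

Average mass = Σ (abundance × isotope mass) = 0.757600 × 34.96885 + 0.242400 × 36.96590
= 26.492401 + 8.960534 = 35.452935 Da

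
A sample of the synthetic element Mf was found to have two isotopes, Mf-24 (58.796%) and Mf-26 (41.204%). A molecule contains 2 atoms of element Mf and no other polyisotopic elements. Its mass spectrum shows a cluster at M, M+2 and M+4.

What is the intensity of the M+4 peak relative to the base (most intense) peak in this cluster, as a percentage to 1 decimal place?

Term probabilities: M 0.3457, M+2 0.4845, M+4 0.1698. Base peak = M+2.
P(M+2) = C(2,1) × 0.58796^1 × 0.41204^1 = 2 × 0.58796 × 0.41204 = 0.484526 (base)
P(M+4) = C(2,2) × 0.58796^0 × 0.41204^2 = 1 × 1.0000 × 0.16977696 = 0.169777
Relative intensity = 0.169777 / 0.484526 × 100 = 35.0

35.0%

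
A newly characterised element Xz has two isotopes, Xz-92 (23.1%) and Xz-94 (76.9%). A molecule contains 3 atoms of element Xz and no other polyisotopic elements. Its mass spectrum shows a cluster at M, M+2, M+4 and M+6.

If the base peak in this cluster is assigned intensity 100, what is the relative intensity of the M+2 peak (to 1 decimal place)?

27.1

Term probabilities: M 0.0123, M+2 0.1231, M+4 0.4098, M+6 0.4548. Base peak = M+6.
P(M+6) = C(3,3) × 0.231^0 × 0.769^3 = 1 × 1.0000 × 0.45475661 = 0.454757 (base)
P(M+2) = C(3,1) × 0.231^2 × 0.769^1 = 3 × 0.053361 × 0.7690 = 0.123104
Relative intensity = 0.123104 / 0.454757 × 100 = 27.1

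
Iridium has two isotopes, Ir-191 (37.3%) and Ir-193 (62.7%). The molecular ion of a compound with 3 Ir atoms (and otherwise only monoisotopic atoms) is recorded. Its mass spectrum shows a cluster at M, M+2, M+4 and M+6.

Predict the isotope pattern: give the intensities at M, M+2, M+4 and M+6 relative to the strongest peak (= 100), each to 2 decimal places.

The 3 Ir atoms are independent, so intensities follow the terms of (0.373 + 0.627)^3.
P(M) = 0.373^3 = 0.051895
P(M+2) = 3 × 0.373^2 × 0.627^1 = 0.261702
P(M+4) = 3 × 0.373^1 × 0.627^2 = 0.439911
P(M+6) = 0.627^3 = 0.246492
The M+4 peak is largest (0.439911); scaling to 100 gives 11.80 : 59.49 : 100.00 : 56.03.

11.80 : 59.49 : 100.00 : 56.03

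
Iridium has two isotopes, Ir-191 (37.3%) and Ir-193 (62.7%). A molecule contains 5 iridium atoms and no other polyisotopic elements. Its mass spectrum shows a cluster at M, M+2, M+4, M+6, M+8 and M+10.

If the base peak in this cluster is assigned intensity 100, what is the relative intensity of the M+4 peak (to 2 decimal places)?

Term probabilities: M 0.0072, M+2 0.0607, M+4 0.2040, M+6 0.3429, M+8 0.2882, M+10 0.0969. Base peak = M+6.
P(M+6) = C(5,3) × 0.373^2 × 0.627^3 = 10 × 0.139129 × 0.24649188 = 0.342942 (base)
P(M+4) = C(5,2) × 0.373^3 × 0.627^2 = 10 × 0.05189512 × 0.393129 = 0.204015
Relative intensity = 0.204015 / 0.342942 × 100 = 59.49

59.49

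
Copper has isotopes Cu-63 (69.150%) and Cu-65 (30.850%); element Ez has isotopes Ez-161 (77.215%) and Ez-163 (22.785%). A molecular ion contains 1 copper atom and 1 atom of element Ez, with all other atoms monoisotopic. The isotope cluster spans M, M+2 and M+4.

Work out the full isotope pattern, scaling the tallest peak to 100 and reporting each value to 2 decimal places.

100.00 : 74.12 : 13.16

Copper pattern (n=1): 0.6915 : 0.3085
Element Ez pattern (n=1): 0.77215 : 0.22785
Convolve the two distributions (both contribute in 2-u steps):
  M: 0.6915×0.77215 = 0.533942
  M+2: 0.6915×0.22785 + 0.3085×0.77215 = 0.395767
  M+4: 0.3085×0.22785 = 0.070292
Scale to base peak (0.533942) = 100: 100.00 : 74.12 : 13.16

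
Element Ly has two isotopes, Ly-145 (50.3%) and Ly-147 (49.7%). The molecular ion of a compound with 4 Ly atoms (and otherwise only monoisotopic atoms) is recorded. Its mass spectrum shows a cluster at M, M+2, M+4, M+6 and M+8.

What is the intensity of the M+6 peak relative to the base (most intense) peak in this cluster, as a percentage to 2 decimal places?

Binomial terms of (0.503 + 0.497)^4: M 0.0640, M+2 0.2530, M+4 0.3750, M+6 0.2470, M+8 0.0610 → M+4 is the base peak.
P(M+4) = C(4,2) × 0.503^2 × 0.497^2 = 6 × 0.253009 × 0.247009 = 0.374973 (base)
P(M+6) = C(4,3) × 0.503^1 × 0.497^3 = 4 × 0.5030 × 0.12276347 = 0.247000
Relative intensity = 0.247000 / 0.374973 × 100 = 65.87

65.87%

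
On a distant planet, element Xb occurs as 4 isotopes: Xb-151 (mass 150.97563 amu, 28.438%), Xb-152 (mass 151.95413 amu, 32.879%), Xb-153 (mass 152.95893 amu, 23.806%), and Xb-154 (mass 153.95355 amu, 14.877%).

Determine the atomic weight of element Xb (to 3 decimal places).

152.213 amu

Average mass = Σ (abundance × isotope mass) = 0.28438 × 150.97563 + 0.32879 × 151.95413 + 0.23806 × 152.95893 + 0.14877 × 153.95355
= 42.934450 + 49.960998 + 36.413403 + 22.903670 = 152.212521 amu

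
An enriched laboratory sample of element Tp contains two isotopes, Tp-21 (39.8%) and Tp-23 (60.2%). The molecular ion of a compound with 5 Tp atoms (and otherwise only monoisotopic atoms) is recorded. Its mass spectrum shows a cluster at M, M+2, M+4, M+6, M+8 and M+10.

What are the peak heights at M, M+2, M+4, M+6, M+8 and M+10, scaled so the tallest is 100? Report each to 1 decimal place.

2.9 : 21.9 : 66.1 : 100.0 : 75.6 : 22.9

Each Tp atom is independently Tp-21 (p = 0.398) or Tp-23 (q = 0.602); the cluster is the binomial expansion (p + q)^5.
P(M) = 0.398^5 = 0.009987
P(M+2) = 5 × 0.398^4 × 0.602^1 = 0.075526
P(M+4) = 10 × 0.398^3 × 0.602^2 = 0.228477
P(M+6) = 10 × 0.398^2 × 0.602^3 = 0.345586
P(M+8) = 5 × 0.398^1 × 0.602^4 = 0.261360
P(M+10) = 0.602^5 = 0.079065
The M+6 peak is largest (0.345586); scaling to 100 gives 2.9 : 21.9 : 66.1 : 100.0 : 75.6 : 22.9.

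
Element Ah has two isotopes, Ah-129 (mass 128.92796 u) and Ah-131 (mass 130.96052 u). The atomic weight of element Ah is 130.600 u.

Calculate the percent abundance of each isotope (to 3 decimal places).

Let x be the fractional abundance of Ah-129; then Ah-131 has abundance 1 − x.
128.92796·x + 130.96052·(1 − x) = 130.600
(128.92796 − 130.96052)·x = 130.600 − 130.96052
x = -0.36052 / -2.03256 = 0.17737 → 17.737% Ah-129, 82.263% Ah-131.

Ah-129: 17.737%, Ah-131: 82.263%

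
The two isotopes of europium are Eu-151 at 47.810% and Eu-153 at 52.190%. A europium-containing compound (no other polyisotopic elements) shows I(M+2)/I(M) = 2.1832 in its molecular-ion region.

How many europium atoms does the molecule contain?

2

For n independent Eu atoms, I(M+2)/I(M) = n · (abundance Eu-153) / (abundance Eu-151) = n · 0.52190/0.47810.
n = 2.1832 × 0.47810/0.52190 = 2.00 ≈ 2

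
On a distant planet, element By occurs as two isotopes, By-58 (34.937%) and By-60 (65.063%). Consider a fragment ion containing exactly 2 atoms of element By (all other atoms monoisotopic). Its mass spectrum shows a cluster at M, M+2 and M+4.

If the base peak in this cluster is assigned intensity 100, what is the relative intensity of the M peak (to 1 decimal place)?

Term probabilities: M 0.1221, M+2 0.4546, M+4 0.4233. Base peak = M+2.
P(M+2) = C(2,1) × 0.34937^1 × 0.65063^1 = 2 × 0.34937 × 0.65063 = 0.454621 (base)
P(M) = C(2,0) × 0.34937^2 × 0.65063^0 = 1 × 0.1220594 × 1.0000 = 0.122059
Relative intensity = 0.122059 / 0.454621 × 100 = 26.8

26.8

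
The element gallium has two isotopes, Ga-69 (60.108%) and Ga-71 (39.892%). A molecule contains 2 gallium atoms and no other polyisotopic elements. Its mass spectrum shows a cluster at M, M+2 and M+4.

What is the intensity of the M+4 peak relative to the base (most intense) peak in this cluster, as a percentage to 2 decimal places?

33.18%

(0.60108 + 0.39892)^2 gives M 0.3613, M+2 0.4796, M+4 0.1591; the largest is M+2.
P(M+2) = C(2,1) × 0.60108^1 × 0.39892^1 = 2 × 0.60108 × 0.39892 = 0.479566 (base)
P(M+4) = C(2,2) × 0.60108^0 × 0.39892^2 = 1 × 1.0000 × 0.15913717 = 0.159137
Relative intensity = 0.159137 / 0.479566 × 100 = 33.18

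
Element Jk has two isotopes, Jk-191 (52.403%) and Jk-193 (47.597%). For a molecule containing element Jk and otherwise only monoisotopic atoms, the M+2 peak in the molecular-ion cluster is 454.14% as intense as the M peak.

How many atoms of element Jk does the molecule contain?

With n Jk atoms, P(M+2)/P(M) = C(n,1)·p^(n−1)q / p^n = n·q/p = n · 0.47597/0.52403.
n = 4.5414 × 0.52403/0.47597 = 5.00 ≈ 5

5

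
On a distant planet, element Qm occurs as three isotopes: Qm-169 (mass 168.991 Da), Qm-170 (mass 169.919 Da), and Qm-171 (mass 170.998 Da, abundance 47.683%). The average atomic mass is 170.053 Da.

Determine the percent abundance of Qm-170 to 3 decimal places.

11.315%

The remaining 52.317% is split between Qm-169 (fraction x) and Qm-170 (fraction 0.52317 − x).
Substituting: 168.991x + 169.919(0.52317 − x) = 88.51602366
(168.991 − 169.919)x = -0.38049957  ⇒  x = 0.41002, y = 0.11315
Qm-169: 41.002%, Qm-170: 11.315%.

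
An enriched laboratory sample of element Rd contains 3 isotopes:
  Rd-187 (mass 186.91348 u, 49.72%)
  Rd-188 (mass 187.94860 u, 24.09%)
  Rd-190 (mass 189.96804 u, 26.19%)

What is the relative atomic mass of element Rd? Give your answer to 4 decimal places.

The abundance-weighted mean is 0.4972 × 186.91348 + 0.2409 × 187.94860 + 0.2619 × 189.96804
= 92.933382 + 45.276818 + 49.752630 = 187.962830 u

187.9628 u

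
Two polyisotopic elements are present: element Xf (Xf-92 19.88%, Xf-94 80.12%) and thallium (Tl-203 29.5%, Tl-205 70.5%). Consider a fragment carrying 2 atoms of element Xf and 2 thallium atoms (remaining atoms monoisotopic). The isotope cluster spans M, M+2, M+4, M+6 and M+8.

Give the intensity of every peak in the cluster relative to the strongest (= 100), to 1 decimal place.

Element Xf pattern (n=2): 0.03952144 : 0.31855712 : 0.64192144
Thallium pattern (n=2): 0.087025 : 0.41595 : 0.497025
Convolve the two distributions (both contribute in 2-u steps):
  M: 0.03952144×0.087025 = 0.003439
  M+2: 0.03952144×0.41595 + 0.31855712×0.087025 = 0.044161
  M+4: 0.03952144×0.497025 + 0.31855712×0.41595 + 0.64192144×0.087025 = 0.208010
  M+6: 0.31855712×0.497025 + 0.64192144×0.41595 = 0.425338
  M+8: 0.64192144×0.497025 = 0.319051
Scale to base peak (0.425338) = 100: 0.8 : 10.4 : 48.9 : 100.0 : 75.0

0.8 : 10.4 : 48.9 : 100.0 : 75.0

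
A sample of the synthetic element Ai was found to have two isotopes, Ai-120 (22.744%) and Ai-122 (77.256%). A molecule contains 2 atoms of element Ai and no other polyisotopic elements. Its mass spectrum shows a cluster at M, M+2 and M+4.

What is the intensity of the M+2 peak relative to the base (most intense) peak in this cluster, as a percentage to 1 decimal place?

58.9%

Binomial terms of (0.22744 + 0.77256)^2: M 0.0517, M+2 0.3514, M+4 0.5968 → M+4 is the base peak.
P(M+4) = C(2,2) × 0.22744^0 × 0.77256^2 = 1 × 1.0000 × 0.59684895 = 0.596849 (base)
P(M+2) = C(2,1) × 0.22744^1 × 0.77256^1 = 2 × 0.22744 × 0.77256 = 0.351422
Relative intensity = 0.351422 / 0.596849 × 100 = 58.9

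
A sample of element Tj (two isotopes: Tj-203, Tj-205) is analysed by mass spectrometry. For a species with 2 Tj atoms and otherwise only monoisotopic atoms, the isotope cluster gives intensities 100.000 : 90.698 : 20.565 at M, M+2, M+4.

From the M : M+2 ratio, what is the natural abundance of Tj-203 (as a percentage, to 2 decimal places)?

Let p = fractional abundance of Tj-203. I(M+2)/I(M) = [C(2,1)·p^1·(1−p)] / p^2 = 2·(1−p)/p = 90.698/100.000 = 0.9070
(1−p)/p = 0.9070/2 = 0.4535  ⇒  p = 1/(1 + 0.4535) = 0.6880
Tj-203: 68.80%, Tj-205: 31.20%.

68.80%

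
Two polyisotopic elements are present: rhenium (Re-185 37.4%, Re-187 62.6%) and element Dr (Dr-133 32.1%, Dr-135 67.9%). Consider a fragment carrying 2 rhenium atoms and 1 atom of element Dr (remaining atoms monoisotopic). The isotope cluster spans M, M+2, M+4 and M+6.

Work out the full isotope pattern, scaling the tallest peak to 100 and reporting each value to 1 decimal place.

10.1 : 55.3 : 100.0 : 60.0

Rhenium pattern (n=2): 0.139876 : 0.468248 : 0.391876
Element Dr pattern (n=1): 0.3210 : 0.6790
Convolve the two distributions (both contribute in 2-u steps):
  M: 0.139876×0.3210 = 0.044900
  M+2: 0.139876×0.6790 + 0.468248×0.3210 = 0.245283
  M+4: 0.468248×0.6790 + 0.391876×0.3210 = 0.443733
  M+6: 0.391876×0.6790 = 0.266084
Scale to base peak (0.443733) = 100: 10.1 : 55.3 : 100.0 : 60.0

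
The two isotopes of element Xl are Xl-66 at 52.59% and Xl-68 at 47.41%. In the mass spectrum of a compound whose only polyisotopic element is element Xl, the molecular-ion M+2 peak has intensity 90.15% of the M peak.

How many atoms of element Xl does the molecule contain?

1

With n Xl atoms, P(M+2)/P(M) = C(n,1)·p^(n−1)q / p^n = n·q/p = n · 0.4741/0.5259.
n = 0.9015 × 0.5259/0.4741 = 1.00 ≈ 1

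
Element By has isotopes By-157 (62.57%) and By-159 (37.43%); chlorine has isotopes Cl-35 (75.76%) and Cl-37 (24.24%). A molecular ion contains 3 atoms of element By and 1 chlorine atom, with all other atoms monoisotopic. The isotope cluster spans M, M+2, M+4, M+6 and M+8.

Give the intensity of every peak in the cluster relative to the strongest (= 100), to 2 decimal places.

47.29 : 100.00 : 77.92 : 26.37 : 3.24

Element By pattern (n=3): 0.24496186 : 0.4396159 : 0.26298263 : 0.05243961
Chlorine pattern (n=1): 0.7576 : 0.2424
Convolve the two distributions (both contribute in 2-u steps):
  M: 0.24496186×0.7576 = 0.185583
  M+2: 0.24496186×0.2424 + 0.4396159×0.7576 = 0.392432
  M+4: 0.4396159×0.2424 + 0.26298263×0.7576 = 0.305799
  M+6: 0.26298263×0.2424 + 0.05243961×0.7576 = 0.103475
  M+8: 0.05243961×0.2424 = 0.012711
Scale to base peak (0.392432) = 100: 47.29 : 100.00 : 77.92 : 26.37 : 3.24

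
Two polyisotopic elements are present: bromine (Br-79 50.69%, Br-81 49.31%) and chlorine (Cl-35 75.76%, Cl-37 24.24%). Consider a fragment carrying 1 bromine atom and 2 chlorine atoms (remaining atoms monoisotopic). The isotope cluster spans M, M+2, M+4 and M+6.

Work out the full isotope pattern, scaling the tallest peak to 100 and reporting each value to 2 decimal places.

Bromine pattern (n=1): 0.5069 : 0.4931
Chlorine pattern (n=2): 0.57395776 : 0.36728448 : 0.05875776
Convolve the two distributions (both contribute in 2-u steps):
  M: 0.5069×0.57395776 = 0.290939
  M+2: 0.5069×0.36728448 + 0.4931×0.57395776 = 0.469195
  M+4: 0.5069×0.05875776 + 0.4931×0.36728448 = 0.210892
  M+6: 0.4931×0.05875776 = 0.028973
Scale to base peak (0.469195) = 100: 62.01 : 100.00 : 44.95 : 6.18

62.01 : 100.00 : 44.95 : 6.18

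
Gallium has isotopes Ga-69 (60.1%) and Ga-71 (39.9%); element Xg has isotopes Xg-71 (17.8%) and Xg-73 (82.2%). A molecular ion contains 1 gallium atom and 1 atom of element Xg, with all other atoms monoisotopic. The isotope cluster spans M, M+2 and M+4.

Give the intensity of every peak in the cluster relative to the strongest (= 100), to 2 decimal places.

18.93 : 100.00 : 58.04

Gallium pattern (n=1): 0.6010 : 0.3990
Element Xg pattern (n=1): 0.1780 : 0.8220
Convolve the two distributions (both contribute in 2-u steps):
  M: 0.6010×0.1780 = 0.106978
  M+2: 0.6010×0.8220 + 0.3990×0.1780 = 0.565044
  M+4: 0.3990×0.8220 = 0.327978
Scale to base peak (0.565044) = 100: 18.93 : 100.00 : 58.04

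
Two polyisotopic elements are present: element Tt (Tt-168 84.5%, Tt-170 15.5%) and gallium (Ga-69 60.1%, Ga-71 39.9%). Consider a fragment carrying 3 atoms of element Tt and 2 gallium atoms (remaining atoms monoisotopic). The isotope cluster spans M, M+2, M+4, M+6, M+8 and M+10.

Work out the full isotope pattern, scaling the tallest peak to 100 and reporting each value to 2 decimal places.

Element Tt pattern (n=3): 0.60335112 : 0.33202163 : 0.06090338 : 0.00372388
Gallium pattern (n=2): 0.361201 : 0.479598 : 0.159201
Convolve the two distributions (both contribute in 2-u steps):
  M: 0.60335112×0.361201 = 0.217931
  M+2: 0.60335112×0.479598 + 0.33202163×0.361201 = 0.409293
  M+4: 0.60335112×0.159201 + 0.33202163×0.479598 + 0.06090338×0.361201 = 0.277289
  M+6: 0.33202163×0.159201 + 0.06090338×0.479598 + 0.00372388×0.361201 = 0.083412
  M+8: 0.06090338×0.159201 + 0.00372388×0.479598 = 0.011482
  M+10: 0.00372388×0.159201 = 0.000593
Scale to base peak (0.409293) = 100: 53.25 : 100.00 : 67.75 : 20.38 : 2.81 : 0.14

53.25 : 100.00 : 67.75 : 20.38 : 2.81 : 0.14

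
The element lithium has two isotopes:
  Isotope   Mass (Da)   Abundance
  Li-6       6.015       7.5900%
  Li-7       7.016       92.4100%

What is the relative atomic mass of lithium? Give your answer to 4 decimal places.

6.9400 Da

Average mass = Σ (abundance × isotope mass) = 0.075900 × 6.015 + 0.924100 × 7.016
= 0.45654 + 6.48349 = 6.94003 Da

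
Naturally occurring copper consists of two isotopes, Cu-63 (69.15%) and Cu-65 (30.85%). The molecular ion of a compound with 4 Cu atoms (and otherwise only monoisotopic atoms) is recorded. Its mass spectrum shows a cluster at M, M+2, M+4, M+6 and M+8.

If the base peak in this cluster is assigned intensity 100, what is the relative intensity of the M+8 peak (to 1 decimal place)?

(0.6915 + 0.3085)^4 gives M 0.2286, M+2 0.4080, M+4 0.2731, M+6 0.0812, M+8 0.0091; the largest is M+2.
P(M+2) = C(4,1) × 0.6915^3 × 0.3085^1 = 4 × 0.33065611 × 0.3085 = 0.408030 (base)
P(M+8) = C(4,4) × 0.6915^0 × 0.3085^4 = 1 × 1.0000 × 0.00905776 = 0.009058
Relative intensity = 0.009058 / 0.408030 × 100 = 2.2

2.2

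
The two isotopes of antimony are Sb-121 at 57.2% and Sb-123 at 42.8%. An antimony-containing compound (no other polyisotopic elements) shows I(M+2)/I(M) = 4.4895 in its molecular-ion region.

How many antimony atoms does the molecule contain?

6

With n Sb atoms, P(M+2)/P(M) = C(n,1)·p^(n−1)q / p^n = n·q/p = n · 0.428/0.572.
n = 4.4895 × 0.572/0.428 = 6.00 ≈ 6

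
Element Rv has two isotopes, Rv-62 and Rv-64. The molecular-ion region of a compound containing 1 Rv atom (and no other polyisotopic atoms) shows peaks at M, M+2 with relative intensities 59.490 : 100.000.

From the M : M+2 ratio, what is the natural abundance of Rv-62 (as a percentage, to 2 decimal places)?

37.30%

Write p for the Rv-62 fraction. I(M+2)/I(M) = [C(1,1)·p^0·(1−p)] / p^1 = 1·(1−p)/p = 100.000/59.490 = 1.6810
(1−p)/p = 1.6810/1 = 1.6810  ⇒  p = 1/(1 + 1.6810) = 0.3730
Rv-62: 37.30%, Rv-64: 62.70%.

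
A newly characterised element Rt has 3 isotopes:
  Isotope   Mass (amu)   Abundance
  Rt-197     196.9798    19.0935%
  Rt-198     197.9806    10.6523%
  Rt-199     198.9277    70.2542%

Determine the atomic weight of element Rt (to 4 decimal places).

198.4549 amu

Weight each isotope mass by its fractional abundance: 0.190935 × 196.9798 + 0.106523 × 197.9806 + 0.702542 × 198.9277
= 37.61034 + 21.08949 + 139.75506 = 198.45489 amu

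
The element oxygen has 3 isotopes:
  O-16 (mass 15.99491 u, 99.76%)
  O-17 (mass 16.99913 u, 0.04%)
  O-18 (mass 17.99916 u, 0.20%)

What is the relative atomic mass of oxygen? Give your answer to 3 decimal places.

Average mass = Σ (abundance × isotope mass) = 0.9976 × 15.99491 + 0.0004 × 16.99913 + 0.0020 × 17.99916
= 15.956522 + 0.006800 + 0.035998 = 15.999320 u

15.999 u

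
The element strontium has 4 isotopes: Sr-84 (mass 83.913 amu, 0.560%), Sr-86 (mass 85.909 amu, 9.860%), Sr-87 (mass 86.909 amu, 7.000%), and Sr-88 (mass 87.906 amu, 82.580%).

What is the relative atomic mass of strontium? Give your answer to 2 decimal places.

87.62 amu

Weight each isotope mass by its fractional abundance: 0.00560 × 83.913 + 0.09860 × 85.909 + 0.07000 × 86.909 + 0.82580 × 87.906
= 0.4699 + 8.4706 + 6.0836 + 72.5928 = 87.6169 amu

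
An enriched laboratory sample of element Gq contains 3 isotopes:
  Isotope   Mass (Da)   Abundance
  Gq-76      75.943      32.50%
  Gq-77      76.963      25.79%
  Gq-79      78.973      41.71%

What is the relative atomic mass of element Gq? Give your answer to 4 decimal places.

Weight each isotope mass by its fractional abundance: 0.3250 × 75.943 + 0.2579 × 76.963 + 0.4171 × 78.973
= 24.68148 + 19.84876 + 32.93964 = 77.46988 Da

77.4699 Da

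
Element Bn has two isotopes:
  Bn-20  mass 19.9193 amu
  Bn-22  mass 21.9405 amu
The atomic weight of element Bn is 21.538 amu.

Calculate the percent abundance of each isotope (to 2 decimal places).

Bn-20: 19.91%, Bn-22: 80.09%

Let x be the fractional abundance of Bn-20; then Bn-22 has abundance 1 − x.
19.9193·x + 21.9405·(1 − x) = 21.538
(19.9193 − 21.9405)·x = 21.538 − 21.9405
x = -0.4025 / -2.0212 = 0.19914 → 19.91% Bn-20, 80.09% Bn-22.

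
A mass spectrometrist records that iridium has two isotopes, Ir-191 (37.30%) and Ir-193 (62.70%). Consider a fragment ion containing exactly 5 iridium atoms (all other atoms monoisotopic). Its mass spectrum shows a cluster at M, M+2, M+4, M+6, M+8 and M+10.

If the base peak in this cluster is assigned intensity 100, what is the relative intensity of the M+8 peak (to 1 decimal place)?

84.0

Term probabilities: M 0.0072, M+2 0.0607, M+4 0.2040, M+6 0.3429, M+8 0.2882, M+10 0.0969. Base peak = M+6.
P(M+6) = C(5,3) × 0.3730^2 × 0.6270^3 = 10 × 0.139129 × 0.24649188 = 0.342942 (base)
P(M+8) = C(5,4) × 0.3730^1 × 0.6270^4 = 5 × 0.3730 × 0.15455041 = 0.288237
Relative intensity = 0.288237 / 0.342942 × 100 = 84.0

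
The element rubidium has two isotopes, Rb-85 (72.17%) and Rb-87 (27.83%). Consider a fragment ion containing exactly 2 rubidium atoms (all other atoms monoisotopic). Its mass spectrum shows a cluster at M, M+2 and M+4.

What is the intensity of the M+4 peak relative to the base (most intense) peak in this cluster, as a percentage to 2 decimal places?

Term probabilities: M 0.5209, M+2 0.4017, M+4 0.0775. Base peak = M.
P(M) = C(2,0) × 0.7217^2 × 0.2783^0 = 1 × 0.52085089 × 1.0000 = 0.520851 (base)
P(M+4) = C(2,2) × 0.7217^0 × 0.2783^2 = 1 × 1.0000 × 0.07745089 = 0.077451
Relative intensity = 0.077451 / 0.520851 × 100 = 14.87

14.87%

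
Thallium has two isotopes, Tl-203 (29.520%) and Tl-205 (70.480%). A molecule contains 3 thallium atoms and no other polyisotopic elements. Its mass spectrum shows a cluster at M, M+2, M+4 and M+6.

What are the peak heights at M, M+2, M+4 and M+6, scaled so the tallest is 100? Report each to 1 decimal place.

The 3 Tl atoms are independent, so intensities follow the terms of (0.29520 + 0.70480)^3.
P(M) = 0.29520^3 = 0.025725
P(M+2) = 3 × 0.29520^2 × 0.70480^1 = 0.184255
P(M+4) = 3 × 0.29520^1 × 0.70480^2 = 0.439916
P(M+6) = 0.70480^3 = 0.350104
The M+4 peak is largest (0.439916); scaling to 100 gives 5.8 : 41.9 : 100.0 : 79.6.

5.8 : 41.9 : 100.0 : 79.6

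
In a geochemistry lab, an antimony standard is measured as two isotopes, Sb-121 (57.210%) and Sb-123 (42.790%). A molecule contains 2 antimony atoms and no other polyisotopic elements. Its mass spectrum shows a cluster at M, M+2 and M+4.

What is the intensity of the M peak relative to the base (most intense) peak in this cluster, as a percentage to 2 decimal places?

66.85%

Binomial terms of (0.57210 + 0.42790)^2: M 0.3273, M+2 0.4896, M+4 0.1831 → M+2 is the base peak.
P(M+2) = C(2,1) × 0.57210^1 × 0.42790^1 = 2 × 0.5721 × 0.4279 = 0.489603 (base)
P(M) = C(2,0) × 0.57210^2 × 0.42790^0 = 1 × 0.32729841 × 1.0000 = 0.327298
Relative intensity = 0.327298 / 0.489603 × 100 = 66.85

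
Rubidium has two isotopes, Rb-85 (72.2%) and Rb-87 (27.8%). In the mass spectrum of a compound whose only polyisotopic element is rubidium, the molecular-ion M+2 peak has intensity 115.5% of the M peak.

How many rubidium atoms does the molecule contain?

3

The M+2/M ratio from n Rb atoms is n · q/p = n · 0.278/0.722.
n = 1.155 × 0.722/0.278 = 3.00 ≈ 3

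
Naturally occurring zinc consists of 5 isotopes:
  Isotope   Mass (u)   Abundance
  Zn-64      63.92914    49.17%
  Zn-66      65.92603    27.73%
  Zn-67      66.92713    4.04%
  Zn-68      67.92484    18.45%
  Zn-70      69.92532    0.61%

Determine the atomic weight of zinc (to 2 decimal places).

65.38 u

Ar = Σ fᵢ·mᵢ = 0.4917 × 63.92914 + 0.2773 × 65.92603 + 0.0404 × 66.92713 + 0.1845 × 67.92484 + 0.0061 × 69.92532
= 31.433958 + 18.281288 + 2.703856 + 12.532133 + 0.426544 = 65.377779 u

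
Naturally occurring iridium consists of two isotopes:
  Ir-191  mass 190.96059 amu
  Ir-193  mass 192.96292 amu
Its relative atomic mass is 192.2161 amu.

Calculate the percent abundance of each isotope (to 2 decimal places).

With x = fraction of Ir-191 (so Ir-193 is 1 − x):
190.96059·x + 192.96292·(1 − x) = 192.2161
(190.96059 − 192.96292)·x = 192.2161 − 192.96292
x = -0.74682 / -2.00233 = 0.37298 → 37.30% Ir-191, 62.70% Ir-193.

Ir-191: 37.30%, Ir-193: 62.70%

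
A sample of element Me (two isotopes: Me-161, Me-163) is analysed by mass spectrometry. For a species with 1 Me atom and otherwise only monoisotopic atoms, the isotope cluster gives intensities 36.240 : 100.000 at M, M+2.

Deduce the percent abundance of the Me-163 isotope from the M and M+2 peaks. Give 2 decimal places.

If p is the fraction of Me that is Me-161, then I(M+2)/I(M) = [C(1,1)·p^0·(1−p)] / p^1 = 1·(1−p)/p = 100.000/36.240 = 2.7594
(1−p)/p = 2.7594/1 = 2.7594  ⇒  p = 1/(1 + 2.7594) = 0.2660
Me-161: 26.60%, Me-163: 73.40%.

73.40%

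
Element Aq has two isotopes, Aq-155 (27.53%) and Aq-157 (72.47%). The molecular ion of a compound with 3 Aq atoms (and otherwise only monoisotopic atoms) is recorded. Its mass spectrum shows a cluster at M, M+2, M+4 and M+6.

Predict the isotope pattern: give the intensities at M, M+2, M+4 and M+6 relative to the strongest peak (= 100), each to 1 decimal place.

Each Aq atom is independently Aq-155 (p = 0.2753) or Aq-157 (q = 0.7247); the cluster is the binomial expansion (p + q)^3.
P(M) = 0.2753^3 = 0.020865
P(M+2) = 3 × 0.2753^2 × 0.7247^1 = 0.164775
P(M+4) = 3 × 0.2753^1 × 0.7247^2 = 0.433754
P(M+6) = 0.7247^3 = 0.380605
The M+4 peak is largest (0.433754); scaling to 100 gives 4.8 : 38.0 : 100.0 : 87.7.

4.8 : 38.0 : 100.0 : 87.7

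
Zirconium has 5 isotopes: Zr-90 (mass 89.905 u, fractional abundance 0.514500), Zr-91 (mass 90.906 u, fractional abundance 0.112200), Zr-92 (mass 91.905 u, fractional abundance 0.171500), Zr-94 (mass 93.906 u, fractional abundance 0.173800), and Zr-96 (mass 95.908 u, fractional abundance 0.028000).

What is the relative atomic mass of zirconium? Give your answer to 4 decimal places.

Ar = Σ fᵢ·mᵢ = 0.514500 × 89.905 + 0.112200 × 90.906 + 0.171500 × 91.905 + 0.173800 × 93.906 + 0.028000 × 95.908
= 46.25612 + 10.19965 + 15.76171 + 16.32086 + 2.68542 = 91.22376 u

91.2238 u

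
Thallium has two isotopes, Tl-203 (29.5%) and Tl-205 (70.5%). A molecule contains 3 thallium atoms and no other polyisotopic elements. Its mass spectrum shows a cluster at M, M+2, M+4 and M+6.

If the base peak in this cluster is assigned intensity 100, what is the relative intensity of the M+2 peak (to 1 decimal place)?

41.8

Binomial terms of (0.295 + 0.705)^3: M 0.0257, M+2 0.1841, M+4 0.4399, M+6 0.3504 → M+4 is the base peak.
P(M+4) = C(3,2) × 0.295^1 × 0.705^2 = 3 × 0.2950 × 0.497025 = 0.439867 (base)
P(M+2) = C(3,1) × 0.295^2 × 0.705^1 = 3 × 0.087025 × 0.7050 = 0.184058
Relative intensity = 0.184058 / 0.439867 × 100 = 41.8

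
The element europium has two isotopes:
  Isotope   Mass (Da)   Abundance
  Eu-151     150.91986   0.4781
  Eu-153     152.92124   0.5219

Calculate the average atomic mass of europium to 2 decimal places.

151.96 Da

Ar = Σ fᵢ·mᵢ = 0.4781 × 150.91986 + 0.5219 × 152.92124
= 72.154785 + 79.809595 = 151.964380 Da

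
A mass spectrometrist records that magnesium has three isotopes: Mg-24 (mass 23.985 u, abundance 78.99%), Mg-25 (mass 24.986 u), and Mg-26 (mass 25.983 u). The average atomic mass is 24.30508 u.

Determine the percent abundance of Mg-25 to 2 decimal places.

The remaining 21.01% is split between Mg-25 (fraction x) and Mg-26 (fraction 0.2101 − x).
Substituting: 24.986x + 25.983(0.2101 − x) = 5.3593285
(24.986 − 25.983)x = -0.0996998  ⇒  x = 0.10000, y = 0.11010
Mg-25: 10.00%, Mg-26: 11.01%.

10.00%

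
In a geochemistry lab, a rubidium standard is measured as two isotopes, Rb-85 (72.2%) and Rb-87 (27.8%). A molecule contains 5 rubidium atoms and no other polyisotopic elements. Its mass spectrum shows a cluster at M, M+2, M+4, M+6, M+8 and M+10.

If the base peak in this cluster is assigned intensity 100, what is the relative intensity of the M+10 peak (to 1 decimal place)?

Binomial terms of (0.722 + 0.278)^5: M 0.1962, M+2 0.3777, M+4 0.2909, M+6 0.1120, M+8 0.0216, M+10 0.0017 → M+2 is the base peak.
P(M+2) = C(5,1) × 0.722^4 × 0.278^1 = 5 × 0.27173701 × 0.2780 = 0.377714 (base)
P(M+10) = C(5,5) × 0.722^0 × 0.278^5 = 1 × 1.0000 × 0.00166044 = 0.001660
Relative intensity = 0.001660 / 0.377714 × 100 = 0.4

0.4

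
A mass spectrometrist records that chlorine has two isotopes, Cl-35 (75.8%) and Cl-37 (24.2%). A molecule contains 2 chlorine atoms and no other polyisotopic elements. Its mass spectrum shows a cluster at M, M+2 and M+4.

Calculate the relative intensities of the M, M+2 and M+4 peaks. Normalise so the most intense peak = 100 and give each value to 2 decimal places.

Each Cl atom is independently Cl-35 (p = 0.758) or Cl-37 (q = 0.242); the cluster is the binomial expansion (p + q)^2.
P(M) = 0.758^2 = 0.574564
P(M+2) = 2 × 0.758^1 × 0.242^1 = 0.366872
P(M+4) = 0.242^2 = 0.058564
The M peak is largest (0.574564); scaling to 100 gives 100.00 : 63.85 : 10.19.

100.00 : 63.85 : 10.19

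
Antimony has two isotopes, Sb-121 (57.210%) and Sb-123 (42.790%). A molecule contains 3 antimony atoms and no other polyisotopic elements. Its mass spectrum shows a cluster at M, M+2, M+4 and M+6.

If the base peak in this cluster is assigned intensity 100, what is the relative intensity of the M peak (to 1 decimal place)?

44.6

(0.57210 + 0.42790)^3 gives M 0.1872, M+2 0.4202, M+4 0.3143, M+6 0.0783; the largest is M+2.
P(M+2) = C(3,1) × 0.57210^2 × 0.42790^1 = 3 × 0.32729841 × 0.4279 = 0.420153 (base)
P(M) = C(3,0) × 0.57210^3 × 0.42790^0 = 1 × 0.18724742 × 1.0000 = 0.187247
Relative intensity = 0.187247 / 0.420153 × 100 = 44.6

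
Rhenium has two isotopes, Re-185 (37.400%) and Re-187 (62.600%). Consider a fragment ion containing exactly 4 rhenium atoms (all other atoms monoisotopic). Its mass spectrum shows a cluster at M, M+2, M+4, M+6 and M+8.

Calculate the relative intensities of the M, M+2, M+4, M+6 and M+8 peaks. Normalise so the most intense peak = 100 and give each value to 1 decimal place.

Each Re atom is independently Re-185 (p = 0.37400) or Re-187 (q = 0.62600); the cluster is the binomial expansion (p + q)^4.
P(M) = 0.37400^4 = 0.019565
P(M+2) = 4 × 0.37400^3 × 0.62600^1 = 0.130993
P(M+4) = 6 × 0.37400^2 × 0.62600^2 = 0.328884
P(M+6) = 4 × 0.37400^1 × 0.62600^3 = 0.366990
P(M+8) = 0.62600^4 = 0.153567
The M+6 peak is largest (0.366990); scaling to 100 gives 5.3 : 35.7 : 89.6 : 100.0 : 41.8.

5.3 : 35.7 : 89.6 : 100.0 : 41.8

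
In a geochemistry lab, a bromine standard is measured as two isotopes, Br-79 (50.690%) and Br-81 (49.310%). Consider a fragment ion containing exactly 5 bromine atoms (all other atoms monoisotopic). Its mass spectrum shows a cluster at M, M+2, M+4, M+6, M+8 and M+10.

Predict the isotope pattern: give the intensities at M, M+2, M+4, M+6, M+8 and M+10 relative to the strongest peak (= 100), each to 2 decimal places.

10.57 : 51.40 : 100.00 : 97.28 : 47.31 : 9.21

Expanding (0.50690 + 0.49310)^5:
P(M) = 0.50690^5 = 0.033467
P(M+2) = 5 × 0.50690^4 × 0.49310^1 = 0.162777
P(M+4) = 10 × 0.50690^3 × 0.49310^2 = 0.316692
P(M+6) = 10 × 0.50690^2 × 0.49310^3 = 0.308070
P(M+8) = 5 × 0.50690^1 × 0.49310^4 = 0.149842
P(M+10) = 0.49310^5 = 0.029152
The M+4 peak is largest (0.316692); scaling to 100 gives 10.57 : 51.40 : 100.00 : 97.28 : 47.31 : 9.21.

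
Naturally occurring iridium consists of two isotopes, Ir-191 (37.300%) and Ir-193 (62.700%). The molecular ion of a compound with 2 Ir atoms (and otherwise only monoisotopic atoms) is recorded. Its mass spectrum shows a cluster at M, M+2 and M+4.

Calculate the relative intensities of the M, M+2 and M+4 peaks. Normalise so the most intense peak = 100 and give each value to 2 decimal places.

The 2 Ir atoms are independent, so intensities follow the terms of (0.37300 + 0.62700)^2.
P(M) = 0.37300^2 = 0.139129
P(M+2) = 2 × 0.37300^1 × 0.62700^1 = 0.467742
P(M+4) = 0.62700^2 = 0.393129
The M+2 peak is largest (0.467742); scaling to 100 gives 29.74 : 100.00 : 84.05.

29.74 : 100.00 : 84.05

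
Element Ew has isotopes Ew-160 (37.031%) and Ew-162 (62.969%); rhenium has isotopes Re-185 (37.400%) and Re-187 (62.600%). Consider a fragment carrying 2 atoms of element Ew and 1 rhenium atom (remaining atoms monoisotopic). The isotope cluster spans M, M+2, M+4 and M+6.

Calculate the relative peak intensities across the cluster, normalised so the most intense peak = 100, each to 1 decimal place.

Element Ew pattern (n=2): 0.1371295 : 0.46636101 : 0.3965095
Rhenium pattern (n=1): 0.3740 : 0.6260
Convolve the two distributions (both contribute in 2-u steps):
  M: 0.1371295×0.3740 = 0.051286
  M+2: 0.1371295×0.6260 + 0.46636101×0.3740 = 0.260262
  M+4: 0.46636101×0.6260 + 0.3965095×0.3740 = 0.440237
  M+6: 0.3965095×0.6260 = 0.248215
Scale to base peak (0.440237) = 100: 11.6 : 59.1 : 100.0 : 56.4

11.6 : 59.1 : 100.0 : 56.4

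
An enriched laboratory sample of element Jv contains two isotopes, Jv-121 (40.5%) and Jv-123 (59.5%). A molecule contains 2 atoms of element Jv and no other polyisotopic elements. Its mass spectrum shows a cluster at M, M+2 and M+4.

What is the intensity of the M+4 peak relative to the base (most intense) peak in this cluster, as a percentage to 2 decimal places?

Binomial terms of (0.405 + 0.595)^2: M 0.1640, M+2 0.4819, M+4 0.3540 → M+2 is the base peak.
P(M+2) = C(2,1) × 0.405^1 × 0.595^1 = 2 × 0.4050 × 0.5950 = 0.481950 (base)
P(M+4) = C(2,2) × 0.405^0 × 0.595^2 = 1 × 1.0000 × 0.354025 = 0.354025
Relative intensity = 0.354025 / 0.481950 × 100 = 73.46

73.46%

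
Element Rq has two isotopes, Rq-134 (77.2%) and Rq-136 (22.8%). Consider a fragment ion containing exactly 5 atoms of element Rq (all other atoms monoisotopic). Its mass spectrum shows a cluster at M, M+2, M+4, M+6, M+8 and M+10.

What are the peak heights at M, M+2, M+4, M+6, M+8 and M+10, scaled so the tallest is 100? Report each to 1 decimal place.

67.7 : 100.0 : 59.1 : 17.4 : 2.6 : 0.2

Each Rq atom is independently Rq-134 (p = 0.772) or Rq-136 (q = 0.228); the cluster is the binomial expansion (p + q)^5.
P(M) = 0.772^5 = 0.274212
P(M+2) = 5 × 0.772^4 × 0.228^1 = 0.404924
P(M+4) = 10 × 0.772^3 × 0.228^2 = 0.239178
P(M+6) = 10 × 0.772^2 × 0.228^3 = 0.070638
P(M+8) = 5 × 0.772^1 × 0.228^4 = 0.010431
P(M+10) = 0.228^5 = 0.000616
The M+2 peak is largest (0.404924); scaling to 100 gives 67.7 : 100.0 : 59.1 : 17.4 : 2.6 : 0.2.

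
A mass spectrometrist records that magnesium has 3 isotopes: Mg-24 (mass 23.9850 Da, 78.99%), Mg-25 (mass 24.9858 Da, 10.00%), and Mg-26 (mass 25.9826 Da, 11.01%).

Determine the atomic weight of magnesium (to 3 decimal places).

Weight each isotope mass by its fractional abundance: 0.7899 × 23.9850 + 0.1000 × 24.9858 + 0.1101 × 25.9826
= 18.94575 + 2.49858 + 2.86068 = 24.30501 Da

24.305 Da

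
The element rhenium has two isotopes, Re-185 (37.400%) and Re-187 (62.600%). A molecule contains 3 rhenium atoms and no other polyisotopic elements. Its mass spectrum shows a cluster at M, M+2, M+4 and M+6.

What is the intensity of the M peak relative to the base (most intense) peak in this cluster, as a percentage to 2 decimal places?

Binomial terms of (0.37400 + 0.62600)^3: M 0.0523, M+2 0.2627, M+4 0.4397, M+6 0.2453 → M+4 is the base peak.
P(M+4) = C(3,2) × 0.37400^1 × 0.62600^2 = 3 × 0.3740 × 0.391876 = 0.439685 (base)
P(M) = C(3,0) × 0.37400^3 × 0.62600^0 = 1 × 0.05231362 × 1.0000 = 0.052314
Relative intensity = 0.052314 / 0.439685 × 100 = 11.90

11.90%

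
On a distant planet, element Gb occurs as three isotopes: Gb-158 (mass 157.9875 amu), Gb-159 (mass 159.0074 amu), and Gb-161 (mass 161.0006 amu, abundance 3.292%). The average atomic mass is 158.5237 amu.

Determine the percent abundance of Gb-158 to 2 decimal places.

The remaining 96.708% is split between Gb-158 (fraction x) and Gb-159 (fraction 0.96708 − x).
Substituting: 157.9875x + 159.0074(0.96708 − x) = 153.223560248
(157.9875 − 159.0074)x = -0.549316144  ⇒  x = 0.53860, y = 0.42848
Gb-158: 53.86%, Gb-159: 42.85%.

53.86%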